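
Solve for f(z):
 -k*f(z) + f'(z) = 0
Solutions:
 f(z) = C1*exp(k*z)


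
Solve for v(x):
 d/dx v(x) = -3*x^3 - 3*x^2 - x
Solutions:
 v(x) = C1 - 3*x^4/4 - x^3 - x^2/2


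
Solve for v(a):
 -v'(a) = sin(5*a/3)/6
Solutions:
 v(a) = C1 + cos(5*a/3)/10


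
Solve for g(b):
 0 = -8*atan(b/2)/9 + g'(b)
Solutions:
 g(b) = C1 + 8*b*atan(b/2)/9 - 8*log(b^2 + 4)/9


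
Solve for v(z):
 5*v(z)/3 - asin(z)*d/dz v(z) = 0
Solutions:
 v(z) = C1*exp(5*Integral(1/asin(z), z)/3)


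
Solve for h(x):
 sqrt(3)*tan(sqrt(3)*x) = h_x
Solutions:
 h(x) = C1 - log(cos(sqrt(3)*x))


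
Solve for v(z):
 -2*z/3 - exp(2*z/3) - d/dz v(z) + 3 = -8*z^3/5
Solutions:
 v(z) = C1 + 2*z^4/5 - z^2/3 + 3*z - 3*exp(2*z/3)/2


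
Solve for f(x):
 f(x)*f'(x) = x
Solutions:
 f(x) = -sqrt(C1 + x^2)
 f(x) = sqrt(C1 + x^2)


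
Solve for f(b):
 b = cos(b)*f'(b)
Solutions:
 f(b) = C1 + Integral(b/cos(b), b)


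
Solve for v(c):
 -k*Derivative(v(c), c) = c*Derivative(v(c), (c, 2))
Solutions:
 v(c) = C1 + c^(1 - re(k))*(C2*sin(log(c)*Abs(im(k))) + C3*cos(log(c)*im(k)))


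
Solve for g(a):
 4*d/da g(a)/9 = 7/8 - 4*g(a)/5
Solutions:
 g(a) = C1*exp(-9*a/5) + 35/32


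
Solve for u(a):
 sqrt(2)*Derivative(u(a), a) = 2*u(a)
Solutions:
 u(a) = C1*exp(sqrt(2)*a)


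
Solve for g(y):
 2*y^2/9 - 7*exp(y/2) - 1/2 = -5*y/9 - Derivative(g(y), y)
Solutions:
 g(y) = C1 - 2*y^3/27 - 5*y^2/18 + y/2 + 14*exp(y/2)


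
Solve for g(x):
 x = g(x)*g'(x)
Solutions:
 g(x) = -sqrt(C1 + x^2)
 g(x) = sqrt(C1 + x^2)


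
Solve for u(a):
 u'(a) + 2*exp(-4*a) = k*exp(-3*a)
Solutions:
 u(a) = C1 - k*exp(-3*a)/3 + exp(-4*a)/2


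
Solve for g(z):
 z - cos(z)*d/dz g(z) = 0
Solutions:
 g(z) = C1 + Integral(z/cos(z), z)


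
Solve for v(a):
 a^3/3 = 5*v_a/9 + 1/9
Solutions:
 v(a) = C1 + 3*a^4/20 - a/5


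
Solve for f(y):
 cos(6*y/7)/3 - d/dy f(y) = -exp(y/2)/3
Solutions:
 f(y) = C1 + 2*exp(y/2)/3 + 7*sin(6*y/7)/18


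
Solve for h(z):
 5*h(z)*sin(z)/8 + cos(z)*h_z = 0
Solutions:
 h(z) = C1*cos(z)^(5/8)


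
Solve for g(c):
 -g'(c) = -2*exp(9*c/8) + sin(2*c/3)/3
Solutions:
 g(c) = C1 + 16*exp(9*c/8)/9 + cos(2*c/3)/2


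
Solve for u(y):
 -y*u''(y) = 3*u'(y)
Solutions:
 u(y) = C1 + C2/y^2


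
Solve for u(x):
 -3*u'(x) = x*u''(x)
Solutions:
 u(x) = C1 + C2/x^2


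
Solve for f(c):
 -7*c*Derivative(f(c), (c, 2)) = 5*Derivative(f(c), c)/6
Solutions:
 f(c) = C1 + C2*c^(37/42)


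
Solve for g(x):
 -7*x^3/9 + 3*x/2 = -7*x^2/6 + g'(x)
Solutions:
 g(x) = C1 - 7*x^4/36 + 7*x^3/18 + 3*x^2/4


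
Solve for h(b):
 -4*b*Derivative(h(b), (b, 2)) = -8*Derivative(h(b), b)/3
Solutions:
 h(b) = C1 + C2*b^(5/3)


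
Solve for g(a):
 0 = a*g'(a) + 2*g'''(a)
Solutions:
 g(a) = C1 + Integral(C2*airyai(-2^(2/3)*a/2) + C3*airybi(-2^(2/3)*a/2), a)


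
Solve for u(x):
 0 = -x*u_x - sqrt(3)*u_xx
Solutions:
 u(x) = C1 + C2*erf(sqrt(2)*3^(3/4)*x/6)


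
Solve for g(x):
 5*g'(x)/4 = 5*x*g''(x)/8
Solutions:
 g(x) = C1 + C2*x^3


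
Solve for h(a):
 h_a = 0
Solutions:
 h(a) = C1


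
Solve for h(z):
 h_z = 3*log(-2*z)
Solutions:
 h(z) = C1 + 3*z*log(-z) + 3*z*(-1 + log(2))


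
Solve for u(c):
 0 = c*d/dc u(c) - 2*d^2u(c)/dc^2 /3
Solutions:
 u(c) = C1 + C2*erfi(sqrt(3)*c/2)


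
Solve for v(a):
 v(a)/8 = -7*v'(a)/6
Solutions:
 v(a) = C1*exp(-3*a/28)


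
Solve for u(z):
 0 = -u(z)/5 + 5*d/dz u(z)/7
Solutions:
 u(z) = C1*exp(7*z/25)


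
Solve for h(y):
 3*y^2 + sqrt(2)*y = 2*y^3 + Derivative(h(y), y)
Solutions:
 h(y) = C1 - y^4/2 + y^3 + sqrt(2)*y^2/2


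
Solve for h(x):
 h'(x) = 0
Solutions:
 h(x) = C1


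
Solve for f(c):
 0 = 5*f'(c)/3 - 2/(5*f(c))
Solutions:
 f(c) = -sqrt(C1 + 12*c)/5
 f(c) = sqrt(C1 + 12*c)/5


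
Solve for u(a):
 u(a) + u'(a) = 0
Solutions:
 u(a) = C1*exp(-a)


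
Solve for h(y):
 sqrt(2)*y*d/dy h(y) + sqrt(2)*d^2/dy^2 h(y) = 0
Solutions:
 h(y) = C1 + C2*erf(sqrt(2)*y/2)


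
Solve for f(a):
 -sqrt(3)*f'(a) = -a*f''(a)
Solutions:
 f(a) = C1 + C2*a^(1 + sqrt(3))


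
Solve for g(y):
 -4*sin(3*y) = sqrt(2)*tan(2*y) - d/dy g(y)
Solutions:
 g(y) = C1 - sqrt(2)*log(cos(2*y))/2 - 4*cos(3*y)/3


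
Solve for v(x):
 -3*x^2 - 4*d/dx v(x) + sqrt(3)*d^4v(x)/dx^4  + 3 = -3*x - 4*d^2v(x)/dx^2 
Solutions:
 v(x) = C1 + C2*exp(-2^(1/3)*x*(-2*6^(1/3)/(9 + sqrt(16*sqrt(3) + 81))^(1/3) + 3^(1/6)*(9 + sqrt(16*sqrt(3) + 81))^(1/3))/6)*sin(2^(1/3)*x*(2*2^(1/3)*3^(5/6)/(9 + sqrt(16*sqrt(3) + 81))^(1/3) + 3^(2/3)*(9 + sqrt(16*sqrt(3) + 81))^(1/3))/6) + C3*exp(-2^(1/3)*x*(-2*6^(1/3)/(9 + sqrt(16*sqrt(3) + 81))^(1/3) + 3^(1/6)*(9 + sqrt(16*sqrt(3) + 81))^(1/3))/6)*cos(2^(1/3)*x*(2*2^(1/3)*3^(5/6)/(9 + sqrt(16*sqrt(3) + 81))^(1/3) + 3^(2/3)*(9 + sqrt(16*sqrt(3) + 81))^(1/3))/6) + C4*exp(2^(1/3)*x*(-2*6^(1/3)/(9 + sqrt(16*sqrt(3) + 81))^(1/3) + 3^(1/6)*(9 + sqrt(16*sqrt(3) + 81))^(1/3))/3) - x^3/4 - 3*x^2/8


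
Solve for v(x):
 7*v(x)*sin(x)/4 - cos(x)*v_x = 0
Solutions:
 v(x) = C1/cos(x)^(7/4)


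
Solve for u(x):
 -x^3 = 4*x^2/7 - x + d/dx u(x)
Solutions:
 u(x) = C1 - x^4/4 - 4*x^3/21 + x^2/2


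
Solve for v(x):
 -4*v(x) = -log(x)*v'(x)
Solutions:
 v(x) = C1*exp(4*li(x))


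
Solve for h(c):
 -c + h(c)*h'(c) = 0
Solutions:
 h(c) = -sqrt(C1 + c^2)
 h(c) = sqrt(C1 + c^2)


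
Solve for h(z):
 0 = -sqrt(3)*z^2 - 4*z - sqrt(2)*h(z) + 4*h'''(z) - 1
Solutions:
 h(z) = C3*exp(sqrt(2)*z/2) - sqrt(6)*z^2/2 - 2*sqrt(2)*z + (C1*sin(sqrt(6)*z/4) + C2*cos(sqrt(6)*z/4))*exp(-sqrt(2)*z/4) - sqrt(2)/2


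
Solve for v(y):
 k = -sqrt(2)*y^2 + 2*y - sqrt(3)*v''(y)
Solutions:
 v(y) = C1 + C2*y - sqrt(3)*k*y^2/6 - sqrt(6)*y^4/36 + sqrt(3)*y^3/9


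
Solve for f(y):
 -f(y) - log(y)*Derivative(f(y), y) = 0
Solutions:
 f(y) = C1*exp(-li(y))


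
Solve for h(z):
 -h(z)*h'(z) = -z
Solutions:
 h(z) = -sqrt(C1 + z^2)
 h(z) = sqrt(C1 + z^2)


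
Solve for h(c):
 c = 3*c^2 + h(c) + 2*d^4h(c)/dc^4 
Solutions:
 h(c) = -3*c^2 + c + (C1*sin(2^(1/4)*c/2) + C2*cos(2^(1/4)*c/2))*exp(-2^(1/4)*c/2) + (C3*sin(2^(1/4)*c/2) + C4*cos(2^(1/4)*c/2))*exp(2^(1/4)*c/2)


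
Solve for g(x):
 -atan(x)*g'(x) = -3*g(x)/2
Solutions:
 g(x) = C1*exp(3*Integral(1/atan(x), x)/2)


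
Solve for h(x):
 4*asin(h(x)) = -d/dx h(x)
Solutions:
 Integral(1/asin(_y), (_y, h(x))) = C1 - 4*x


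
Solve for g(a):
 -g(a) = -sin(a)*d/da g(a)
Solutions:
 g(a) = C1*sqrt(cos(a) - 1)/sqrt(cos(a) + 1)


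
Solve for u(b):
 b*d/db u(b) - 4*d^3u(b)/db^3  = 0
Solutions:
 u(b) = C1 + Integral(C2*airyai(2^(1/3)*b/2) + C3*airybi(2^(1/3)*b/2), b)


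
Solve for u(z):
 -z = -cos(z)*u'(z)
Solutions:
 u(z) = C1 + Integral(z/cos(z), z)


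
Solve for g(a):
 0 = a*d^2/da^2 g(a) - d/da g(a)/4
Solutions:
 g(a) = C1 + C2*a^(5/4)


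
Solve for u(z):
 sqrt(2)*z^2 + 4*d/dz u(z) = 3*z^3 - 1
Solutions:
 u(z) = C1 + 3*z^4/16 - sqrt(2)*z^3/12 - z/4


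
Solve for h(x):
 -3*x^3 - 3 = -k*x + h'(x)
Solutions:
 h(x) = C1 + k*x^2/2 - 3*x^4/4 - 3*x


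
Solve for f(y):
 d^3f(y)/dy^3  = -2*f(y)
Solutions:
 f(y) = C3*exp(-2^(1/3)*y) + (C1*sin(2^(1/3)*sqrt(3)*y/2) + C2*cos(2^(1/3)*sqrt(3)*y/2))*exp(2^(1/3)*y/2)


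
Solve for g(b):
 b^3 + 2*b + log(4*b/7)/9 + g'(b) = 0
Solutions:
 g(b) = C1 - b^4/4 - b^2 - b*log(b)/9 - 2*b*log(2)/9 + b/9 + b*log(7)/9


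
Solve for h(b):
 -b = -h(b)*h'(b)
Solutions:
 h(b) = -sqrt(C1 + b^2)
 h(b) = sqrt(C1 + b^2)


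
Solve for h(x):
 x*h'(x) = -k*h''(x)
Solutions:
 h(x) = C1 + C2*sqrt(k)*erf(sqrt(2)*x*sqrt(1/k)/2)


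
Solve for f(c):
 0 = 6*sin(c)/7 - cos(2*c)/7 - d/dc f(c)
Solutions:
 f(c) = C1 - sin(2*c)/14 - 6*cos(c)/7


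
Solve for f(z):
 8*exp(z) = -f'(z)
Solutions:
 f(z) = C1 - 8*exp(z)


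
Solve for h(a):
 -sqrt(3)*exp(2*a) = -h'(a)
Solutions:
 h(a) = C1 + sqrt(3)*exp(2*a)/2


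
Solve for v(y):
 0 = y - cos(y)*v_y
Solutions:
 v(y) = C1 + Integral(y/cos(y), y)


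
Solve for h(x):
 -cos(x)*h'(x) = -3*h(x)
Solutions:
 h(x) = C1*(sin(x) + 1)^(3/2)/(sin(x) - 1)^(3/2)


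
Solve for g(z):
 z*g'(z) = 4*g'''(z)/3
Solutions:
 g(z) = C1 + Integral(C2*airyai(6^(1/3)*z/2) + C3*airybi(6^(1/3)*z/2), z)


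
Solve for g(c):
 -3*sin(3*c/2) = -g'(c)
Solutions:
 g(c) = C1 - 2*cos(3*c/2)


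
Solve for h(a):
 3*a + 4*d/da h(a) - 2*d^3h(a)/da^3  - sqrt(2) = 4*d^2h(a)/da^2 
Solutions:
 h(a) = C1 + C2*exp(a*(-1 + sqrt(3))) + C3*exp(-a*(1 + sqrt(3))) - 3*a^2/8 - 3*a/4 + sqrt(2)*a/4


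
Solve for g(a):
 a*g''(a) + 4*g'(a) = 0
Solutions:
 g(a) = C1 + C2/a^3


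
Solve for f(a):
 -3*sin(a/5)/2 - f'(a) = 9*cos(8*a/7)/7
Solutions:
 f(a) = C1 - 9*sin(8*a/7)/8 + 15*cos(a/5)/2


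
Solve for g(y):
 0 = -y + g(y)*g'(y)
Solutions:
 g(y) = -sqrt(C1 + y^2)
 g(y) = sqrt(C1 + y^2)


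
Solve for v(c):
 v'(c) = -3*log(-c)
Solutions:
 v(c) = C1 - 3*c*log(-c) + 3*c


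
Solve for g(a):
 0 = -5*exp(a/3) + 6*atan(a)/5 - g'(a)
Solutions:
 g(a) = C1 + 6*a*atan(a)/5 - 15*exp(a/3) - 3*log(a^2 + 1)/5


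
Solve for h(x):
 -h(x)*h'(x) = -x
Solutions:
 h(x) = -sqrt(C1 + x^2)
 h(x) = sqrt(C1 + x^2)


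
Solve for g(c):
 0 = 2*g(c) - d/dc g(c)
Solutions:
 g(c) = C1*exp(2*c)


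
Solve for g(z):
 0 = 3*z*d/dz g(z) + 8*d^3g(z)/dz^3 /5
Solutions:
 g(z) = C1 + Integral(C2*airyai(-15^(1/3)*z/2) + C3*airybi(-15^(1/3)*z/2), z)


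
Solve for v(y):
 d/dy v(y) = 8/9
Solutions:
 v(y) = C1 + 8*y/9


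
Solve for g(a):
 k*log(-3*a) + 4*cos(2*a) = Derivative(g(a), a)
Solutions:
 g(a) = C1 + a*k*(log(-a) - 1) + a*k*log(3) + 2*sin(2*a)


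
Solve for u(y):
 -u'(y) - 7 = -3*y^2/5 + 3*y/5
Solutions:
 u(y) = C1 + y^3/5 - 3*y^2/10 - 7*y


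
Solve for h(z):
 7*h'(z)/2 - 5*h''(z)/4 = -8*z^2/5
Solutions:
 h(z) = C1 + C2*exp(14*z/5) - 16*z^3/105 - 8*z^2/49 - 40*z/343


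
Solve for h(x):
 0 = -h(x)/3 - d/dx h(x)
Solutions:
 h(x) = C1*exp(-x/3)


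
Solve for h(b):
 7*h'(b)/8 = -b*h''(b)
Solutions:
 h(b) = C1 + C2*b^(1/8)


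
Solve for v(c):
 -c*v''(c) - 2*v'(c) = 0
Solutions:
 v(c) = C1 + C2/c


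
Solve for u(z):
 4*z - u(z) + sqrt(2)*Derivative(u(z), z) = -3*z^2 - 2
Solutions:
 u(z) = C1*exp(sqrt(2)*z/2) + 3*z^2 + 4*z + 6*sqrt(2)*z + 4*sqrt(2) + 14


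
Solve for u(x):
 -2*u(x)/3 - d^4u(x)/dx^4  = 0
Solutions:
 u(x) = (C1*sin(6^(3/4)*x/6) + C2*cos(6^(3/4)*x/6))*exp(-6^(3/4)*x/6) + (C3*sin(6^(3/4)*x/6) + C4*cos(6^(3/4)*x/6))*exp(6^(3/4)*x/6)


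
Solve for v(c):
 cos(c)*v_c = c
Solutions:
 v(c) = C1 + Integral(c/cos(c), c)


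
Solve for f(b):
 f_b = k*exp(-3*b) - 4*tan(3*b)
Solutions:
 f(b) = C1 - k*exp(-3*b)/3 - 2*log(tan(3*b)^2 + 1)/3


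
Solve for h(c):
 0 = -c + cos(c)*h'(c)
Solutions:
 h(c) = C1 + Integral(c/cos(c), c)


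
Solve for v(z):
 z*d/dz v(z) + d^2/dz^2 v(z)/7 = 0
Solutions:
 v(z) = C1 + C2*erf(sqrt(14)*z/2)


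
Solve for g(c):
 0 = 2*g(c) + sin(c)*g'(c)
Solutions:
 g(c) = C1*(cos(c) + 1)/(cos(c) - 1)


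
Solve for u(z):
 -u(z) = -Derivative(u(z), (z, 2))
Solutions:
 u(z) = C1*exp(-z) + C2*exp(z)


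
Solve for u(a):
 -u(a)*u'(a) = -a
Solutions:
 u(a) = -sqrt(C1 + a^2)
 u(a) = sqrt(C1 + a^2)


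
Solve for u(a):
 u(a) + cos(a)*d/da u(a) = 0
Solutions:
 u(a) = C1*sqrt(sin(a) - 1)/sqrt(sin(a) + 1)


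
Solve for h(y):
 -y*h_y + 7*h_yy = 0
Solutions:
 h(y) = C1 + C2*erfi(sqrt(14)*y/14)


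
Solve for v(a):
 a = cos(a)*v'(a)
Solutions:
 v(a) = C1 + Integral(a/cos(a), a)


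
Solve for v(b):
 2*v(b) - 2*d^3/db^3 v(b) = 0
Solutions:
 v(b) = C3*exp(b) + (C1*sin(sqrt(3)*b/2) + C2*cos(sqrt(3)*b/2))*exp(-b/2)


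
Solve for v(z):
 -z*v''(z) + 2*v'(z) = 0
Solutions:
 v(z) = C1 + C2*z^3


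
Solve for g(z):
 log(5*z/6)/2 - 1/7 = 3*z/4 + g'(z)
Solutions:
 g(z) = C1 - 3*z^2/8 + z*log(z)/2 - z*log(6)/2 - 9*z/14 + z*log(5)/2


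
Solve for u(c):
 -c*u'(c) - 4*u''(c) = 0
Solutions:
 u(c) = C1 + C2*erf(sqrt(2)*c/4)


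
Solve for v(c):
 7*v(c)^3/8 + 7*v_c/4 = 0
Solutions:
 v(c) = -sqrt(-1/(C1 - c))
 v(c) = sqrt(-1/(C1 - c))


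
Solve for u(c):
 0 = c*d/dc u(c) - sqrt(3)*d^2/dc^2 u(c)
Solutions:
 u(c) = C1 + C2*erfi(sqrt(2)*3^(3/4)*c/6)


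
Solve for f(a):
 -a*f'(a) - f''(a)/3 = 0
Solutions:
 f(a) = C1 + C2*erf(sqrt(6)*a/2)


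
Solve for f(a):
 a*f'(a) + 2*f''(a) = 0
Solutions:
 f(a) = C1 + C2*erf(a/2)


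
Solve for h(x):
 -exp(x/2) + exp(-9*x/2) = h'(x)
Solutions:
 h(x) = C1 - 2*exp(x/2) - 2*exp(-9*x/2)/9


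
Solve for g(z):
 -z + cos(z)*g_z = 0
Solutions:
 g(z) = C1 + Integral(z/cos(z), z)


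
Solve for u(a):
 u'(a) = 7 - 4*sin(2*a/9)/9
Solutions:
 u(a) = C1 + 7*a + 2*cos(2*a/9)


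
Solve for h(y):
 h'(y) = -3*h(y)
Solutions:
 h(y) = C1*exp(-3*y)


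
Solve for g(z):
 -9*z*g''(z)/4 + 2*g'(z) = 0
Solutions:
 g(z) = C1 + C2*z^(17/9)


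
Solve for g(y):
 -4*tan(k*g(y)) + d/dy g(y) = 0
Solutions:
 g(y) = Piecewise((-asin(exp(C1*k + 4*k*y))/k + pi/k, Ne(k, 0)), (nan, True))
 g(y) = Piecewise((asin(exp(C1*k + 4*k*y))/k, Ne(k, 0)), (nan, True))


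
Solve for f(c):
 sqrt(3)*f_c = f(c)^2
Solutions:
 f(c) = -3/(C1 + sqrt(3)*c)


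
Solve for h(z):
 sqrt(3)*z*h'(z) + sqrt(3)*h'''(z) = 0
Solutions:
 h(z) = C1 + Integral(C2*airyai(-z) + C3*airybi(-z), z)


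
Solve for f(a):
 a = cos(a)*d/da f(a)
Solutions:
 f(a) = C1 + Integral(a/cos(a), a)


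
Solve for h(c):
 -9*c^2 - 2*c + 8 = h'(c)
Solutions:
 h(c) = C1 - 3*c^3 - c^2 + 8*c


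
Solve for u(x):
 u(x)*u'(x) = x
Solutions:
 u(x) = -sqrt(C1 + x^2)
 u(x) = sqrt(C1 + x^2)


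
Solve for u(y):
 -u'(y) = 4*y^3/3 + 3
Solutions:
 u(y) = C1 - y^4/3 - 3*y


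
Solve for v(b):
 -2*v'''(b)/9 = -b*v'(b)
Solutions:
 v(b) = C1 + Integral(C2*airyai(6^(2/3)*b/2) + C3*airybi(6^(2/3)*b/2), b)


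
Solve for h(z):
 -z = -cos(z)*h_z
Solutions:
 h(z) = C1 + Integral(z/cos(z), z)


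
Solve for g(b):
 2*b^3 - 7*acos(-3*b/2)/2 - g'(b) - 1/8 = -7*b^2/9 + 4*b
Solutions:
 g(b) = C1 + b^4/2 + 7*b^3/27 - 2*b^2 - 7*b*acos(-3*b/2)/2 - b/8 - 7*sqrt(4 - 9*b^2)/6


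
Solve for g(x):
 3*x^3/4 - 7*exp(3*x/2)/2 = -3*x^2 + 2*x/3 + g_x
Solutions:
 g(x) = C1 + 3*x^4/16 + x^3 - x^2/3 - 7*exp(3*x/2)/3


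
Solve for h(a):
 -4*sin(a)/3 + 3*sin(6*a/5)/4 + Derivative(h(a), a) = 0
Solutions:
 h(a) = C1 - 4*cos(a)/3 + 5*cos(6*a/5)/8


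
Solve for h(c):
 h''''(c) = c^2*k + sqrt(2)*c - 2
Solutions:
 h(c) = C1 + C2*c + C3*c^2 + C4*c^3 + c^6*k/360 + sqrt(2)*c^5/120 - c^4/12


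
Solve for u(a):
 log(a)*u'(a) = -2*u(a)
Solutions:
 u(a) = C1*exp(-2*li(a))


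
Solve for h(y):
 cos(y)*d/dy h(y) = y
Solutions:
 h(y) = C1 + Integral(y/cos(y), y)


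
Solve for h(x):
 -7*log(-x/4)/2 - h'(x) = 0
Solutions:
 h(x) = C1 - 7*x*log(-x)/2 + x*(7/2 + 7*log(2))


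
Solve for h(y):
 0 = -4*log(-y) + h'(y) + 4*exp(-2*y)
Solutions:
 h(y) = C1 + 4*y*log(-y) - 4*y + 2*exp(-2*y)


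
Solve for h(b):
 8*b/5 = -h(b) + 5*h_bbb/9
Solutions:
 h(b) = C3*exp(15^(2/3)*b/5) - 8*b/5 + (C1*sin(3*3^(1/6)*5^(2/3)*b/10) + C2*cos(3*3^(1/6)*5^(2/3)*b/10))*exp(-15^(2/3)*b/10)


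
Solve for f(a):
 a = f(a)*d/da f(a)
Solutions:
 f(a) = -sqrt(C1 + a^2)
 f(a) = sqrt(C1 + a^2)


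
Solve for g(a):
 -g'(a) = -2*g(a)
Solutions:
 g(a) = C1*exp(2*a)


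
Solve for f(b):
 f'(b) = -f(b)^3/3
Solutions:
 f(b) = -sqrt(6)*sqrt(-1/(C1 - b))/2
 f(b) = sqrt(6)*sqrt(-1/(C1 - b))/2


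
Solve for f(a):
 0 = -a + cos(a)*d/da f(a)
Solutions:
 f(a) = C1 + Integral(a/cos(a), a)


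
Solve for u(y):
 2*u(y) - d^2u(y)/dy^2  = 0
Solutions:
 u(y) = C1*exp(-sqrt(2)*y) + C2*exp(sqrt(2)*y)


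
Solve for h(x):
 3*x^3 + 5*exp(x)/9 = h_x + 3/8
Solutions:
 h(x) = C1 + 3*x^4/4 - 3*x/8 + 5*exp(x)/9


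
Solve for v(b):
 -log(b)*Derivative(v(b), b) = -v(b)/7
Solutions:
 v(b) = C1*exp(li(b)/7)


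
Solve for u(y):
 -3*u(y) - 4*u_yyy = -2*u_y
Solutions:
 u(y) = C1*exp(3^(1/3)*y*(2*3^(1/3)/(sqrt(705) + 27)^(1/3) + (sqrt(705) + 27)^(1/3))/12)*sin(3^(1/6)*y*(-3^(2/3)*(sqrt(705) + 27)^(1/3) + 6/(sqrt(705) + 27)^(1/3))/12) + C2*exp(3^(1/3)*y*(2*3^(1/3)/(sqrt(705) + 27)^(1/3) + (sqrt(705) + 27)^(1/3))/12)*cos(3^(1/6)*y*(-3^(2/3)*(sqrt(705) + 27)^(1/3) + 6/(sqrt(705) + 27)^(1/3))/12) + C3*exp(-3^(1/3)*y*(2*3^(1/3)/(sqrt(705) + 27)^(1/3) + (sqrt(705) + 27)^(1/3))/6)


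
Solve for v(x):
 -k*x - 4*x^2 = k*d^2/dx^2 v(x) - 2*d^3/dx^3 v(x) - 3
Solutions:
 v(x) = C1 + C2*x + C3*exp(k*x/2) + x^3*(-1 - 16/k^2)/6 - x^4/(3*k) + x^2*(1/2 - 16/k^2)/k


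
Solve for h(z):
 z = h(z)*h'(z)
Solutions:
 h(z) = -sqrt(C1 + z^2)
 h(z) = sqrt(C1 + z^2)


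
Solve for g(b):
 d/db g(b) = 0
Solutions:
 g(b) = C1


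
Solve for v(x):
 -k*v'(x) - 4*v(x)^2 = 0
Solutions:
 v(x) = k/(C1*k + 4*x)


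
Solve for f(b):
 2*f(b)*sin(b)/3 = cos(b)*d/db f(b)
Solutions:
 f(b) = C1/cos(b)^(2/3)


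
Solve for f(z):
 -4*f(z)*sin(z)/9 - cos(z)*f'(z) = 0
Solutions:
 f(z) = C1*cos(z)^(4/9)


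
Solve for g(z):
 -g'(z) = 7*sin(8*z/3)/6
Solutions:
 g(z) = C1 + 7*cos(8*z/3)/16


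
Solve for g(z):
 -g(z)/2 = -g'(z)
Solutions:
 g(z) = C1*exp(z/2)


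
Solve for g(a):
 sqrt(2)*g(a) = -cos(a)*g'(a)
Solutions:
 g(a) = C1*(sin(a) - 1)^(sqrt(2)/2)/(sin(a) + 1)^(sqrt(2)/2)


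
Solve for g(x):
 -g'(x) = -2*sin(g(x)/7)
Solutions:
 -2*x + 7*log(cos(g(x)/7) - 1)/2 - 7*log(cos(g(x)/7) + 1)/2 = C1


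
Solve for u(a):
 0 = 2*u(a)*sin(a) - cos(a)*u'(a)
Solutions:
 u(a) = C1/cos(a)^2


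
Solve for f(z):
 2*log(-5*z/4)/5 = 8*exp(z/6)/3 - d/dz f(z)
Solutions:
 f(z) = C1 - 2*z*log(-z)/5 + 2*z*(-log(5) + 1 + 2*log(2))/5 + 16*exp(z/6)


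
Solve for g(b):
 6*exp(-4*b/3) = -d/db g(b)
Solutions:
 g(b) = C1 + 9*exp(-4*b/3)/2


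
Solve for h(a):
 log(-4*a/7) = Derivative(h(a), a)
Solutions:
 h(a) = C1 + a*log(-a) + a*(-log(7) - 1 + 2*log(2))


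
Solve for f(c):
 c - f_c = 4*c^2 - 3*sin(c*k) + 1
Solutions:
 f(c) = C1 - 4*c^3/3 + c^2/2 - c - 3*cos(c*k)/k


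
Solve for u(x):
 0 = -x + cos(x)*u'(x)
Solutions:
 u(x) = C1 + Integral(x/cos(x), x)


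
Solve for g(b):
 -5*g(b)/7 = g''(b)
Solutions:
 g(b) = C1*sin(sqrt(35)*b/7) + C2*cos(sqrt(35)*b/7)


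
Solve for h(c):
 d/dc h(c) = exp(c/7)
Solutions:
 h(c) = C1 + 7*exp(c/7)


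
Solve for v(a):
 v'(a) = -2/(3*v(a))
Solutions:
 v(a) = -sqrt(C1 - 12*a)/3
 v(a) = sqrt(C1 - 12*a)/3


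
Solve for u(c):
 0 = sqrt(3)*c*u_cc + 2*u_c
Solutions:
 u(c) = C1 + C2*c^(1 - 2*sqrt(3)/3)


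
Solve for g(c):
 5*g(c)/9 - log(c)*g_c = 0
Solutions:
 g(c) = C1*exp(5*li(c)/9)


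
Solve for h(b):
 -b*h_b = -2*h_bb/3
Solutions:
 h(b) = C1 + C2*erfi(sqrt(3)*b/2)


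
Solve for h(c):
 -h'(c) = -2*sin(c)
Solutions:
 h(c) = C1 - 2*cos(c)


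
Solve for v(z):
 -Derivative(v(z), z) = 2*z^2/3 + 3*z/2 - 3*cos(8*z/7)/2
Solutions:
 v(z) = C1 - 2*z^3/9 - 3*z^2/4 + 21*sin(8*z/7)/16


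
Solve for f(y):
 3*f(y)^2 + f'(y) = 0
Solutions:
 f(y) = 1/(C1 + 3*y)


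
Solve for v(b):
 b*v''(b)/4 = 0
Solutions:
 v(b) = C1 + C2*b


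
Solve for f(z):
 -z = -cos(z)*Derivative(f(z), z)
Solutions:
 f(z) = C1 + Integral(z/cos(z), z)


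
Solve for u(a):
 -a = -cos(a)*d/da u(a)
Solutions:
 u(a) = C1 + Integral(a/cos(a), a)


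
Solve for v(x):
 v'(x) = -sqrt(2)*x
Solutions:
 v(x) = C1 - sqrt(2)*x^2/2


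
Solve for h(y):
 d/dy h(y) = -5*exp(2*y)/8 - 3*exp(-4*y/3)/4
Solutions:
 h(y) = C1 - 5*exp(2*y)/16 + 9*exp(-4*y/3)/16


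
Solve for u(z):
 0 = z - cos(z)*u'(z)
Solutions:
 u(z) = C1 + Integral(z/cos(z), z)


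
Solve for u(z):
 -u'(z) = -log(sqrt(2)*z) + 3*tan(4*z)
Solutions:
 u(z) = C1 + z*log(z) - z + z*log(2)/2 + 3*log(cos(4*z))/4


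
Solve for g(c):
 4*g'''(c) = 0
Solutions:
 g(c) = C1 + C2*c + C3*c^2


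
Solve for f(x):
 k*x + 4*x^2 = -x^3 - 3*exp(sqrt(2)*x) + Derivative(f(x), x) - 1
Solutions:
 f(x) = C1 + k*x^2/2 + x^4/4 + 4*x^3/3 + x + 3*sqrt(2)*exp(sqrt(2)*x)/2


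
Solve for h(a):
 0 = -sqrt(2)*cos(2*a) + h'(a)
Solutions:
 h(a) = C1 + sqrt(2)*sin(2*a)/2


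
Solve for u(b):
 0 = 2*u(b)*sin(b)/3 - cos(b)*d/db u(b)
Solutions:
 u(b) = C1/cos(b)^(2/3)


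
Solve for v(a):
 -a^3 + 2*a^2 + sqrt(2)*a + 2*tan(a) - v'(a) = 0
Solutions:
 v(a) = C1 - a^4/4 + 2*a^3/3 + sqrt(2)*a^2/2 - 2*log(cos(a))


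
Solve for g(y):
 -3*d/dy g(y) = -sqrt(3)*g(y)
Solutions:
 g(y) = C1*exp(sqrt(3)*y/3)


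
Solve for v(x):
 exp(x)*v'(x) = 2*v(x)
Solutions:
 v(x) = C1*exp(-2*exp(-x))


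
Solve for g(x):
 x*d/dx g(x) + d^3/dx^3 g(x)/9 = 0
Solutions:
 g(x) = C1 + Integral(C2*airyai(-3^(2/3)*x) + C3*airybi(-3^(2/3)*x), x)


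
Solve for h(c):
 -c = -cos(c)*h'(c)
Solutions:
 h(c) = C1 + Integral(c/cos(c), c)


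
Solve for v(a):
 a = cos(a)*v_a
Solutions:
 v(a) = C1 + Integral(a/cos(a), a)


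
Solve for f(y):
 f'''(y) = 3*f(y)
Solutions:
 f(y) = C3*exp(3^(1/3)*y) + (C1*sin(3^(5/6)*y/2) + C2*cos(3^(5/6)*y/2))*exp(-3^(1/3)*y/2)


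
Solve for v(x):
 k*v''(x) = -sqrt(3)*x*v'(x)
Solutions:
 v(x) = C1 + C2*sqrt(k)*erf(sqrt(2)*3^(1/4)*x*sqrt(1/k)/2)


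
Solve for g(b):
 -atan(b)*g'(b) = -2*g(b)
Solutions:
 g(b) = C1*exp(2*Integral(1/atan(b), b))


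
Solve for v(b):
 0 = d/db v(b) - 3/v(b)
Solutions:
 v(b) = -sqrt(C1 + 6*b)
 v(b) = sqrt(C1 + 6*b)


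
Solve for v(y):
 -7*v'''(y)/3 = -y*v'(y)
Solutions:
 v(y) = C1 + Integral(C2*airyai(3^(1/3)*7^(2/3)*y/7) + C3*airybi(3^(1/3)*7^(2/3)*y/7), y)


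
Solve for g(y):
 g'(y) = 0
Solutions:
 g(y) = C1


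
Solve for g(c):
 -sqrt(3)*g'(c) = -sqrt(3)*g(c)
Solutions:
 g(c) = C1*exp(c)


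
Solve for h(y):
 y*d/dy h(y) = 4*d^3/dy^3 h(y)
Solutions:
 h(y) = C1 + Integral(C2*airyai(2^(1/3)*y/2) + C3*airybi(2^(1/3)*y/2), y)


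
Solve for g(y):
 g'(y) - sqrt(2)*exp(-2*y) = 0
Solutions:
 g(y) = C1 - sqrt(2)*exp(-2*y)/2


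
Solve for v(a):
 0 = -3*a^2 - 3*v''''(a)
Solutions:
 v(a) = C1 + C2*a + C3*a^2 + C4*a^3 - a^6/360


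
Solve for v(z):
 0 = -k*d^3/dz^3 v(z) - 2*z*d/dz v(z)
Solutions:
 v(z) = C1 + Integral(C2*airyai(2^(1/3)*z*(-1/k)^(1/3)) + C3*airybi(2^(1/3)*z*(-1/k)^(1/3)), z)


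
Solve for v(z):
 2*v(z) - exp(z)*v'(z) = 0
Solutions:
 v(z) = C1*exp(-2*exp(-z))


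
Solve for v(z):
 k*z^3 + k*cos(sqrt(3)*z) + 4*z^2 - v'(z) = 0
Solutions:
 v(z) = C1 + k*z^4/4 + sqrt(3)*k*sin(sqrt(3)*z)/3 + 4*z^3/3


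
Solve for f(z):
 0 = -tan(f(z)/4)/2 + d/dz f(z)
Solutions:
 f(z) = -4*asin(C1*exp(z/8)) + 4*pi
 f(z) = 4*asin(C1*exp(z/8))


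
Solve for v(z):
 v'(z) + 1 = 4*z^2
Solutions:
 v(z) = C1 + 4*z^3/3 - z


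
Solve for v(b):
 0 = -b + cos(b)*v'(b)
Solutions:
 v(b) = C1 + Integral(b/cos(b), b)


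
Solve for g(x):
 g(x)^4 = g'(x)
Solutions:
 g(x) = (-1/(C1 + 3*x))^(1/3)
 g(x) = (-1/(C1 + x))^(1/3)*(-3^(2/3) - 3*3^(1/6)*I)/6
 g(x) = (-1/(C1 + x))^(1/3)*(-3^(2/3) + 3*3^(1/6)*I)/6


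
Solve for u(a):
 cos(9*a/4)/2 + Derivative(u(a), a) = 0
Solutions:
 u(a) = C1 - 2*sin(9*a/4)/9


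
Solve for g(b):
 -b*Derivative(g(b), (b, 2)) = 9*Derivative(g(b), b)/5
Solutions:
 g(b) = C1 + C2/b^(4/5)


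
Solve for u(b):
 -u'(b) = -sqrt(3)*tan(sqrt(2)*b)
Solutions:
 u(b) = C1 - sqrt(6)*log(cos(sqrt(2)*b))/2


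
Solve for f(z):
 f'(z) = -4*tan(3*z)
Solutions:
 f(z) = C1 + 4*log(cos(3*z))/3


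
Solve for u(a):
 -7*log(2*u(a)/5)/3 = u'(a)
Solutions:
 3*Integral(1/(log(_y) - log(5) + log(2)), (_y, u(a)))/7 = C1 - a


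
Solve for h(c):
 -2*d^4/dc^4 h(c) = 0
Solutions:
 h(c) = C1 + C2*c + C3*c^2 + C4*c^3


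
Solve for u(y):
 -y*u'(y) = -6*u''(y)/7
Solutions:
 u(y) = C1 + C2*erfi(sqrt(21)*y/6)


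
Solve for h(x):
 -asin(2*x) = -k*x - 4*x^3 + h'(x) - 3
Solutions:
 h(x) = C1 + k*x^2/2 + x^4 - x*asin(2*x) + 3*x - sqrt(1 - 4*x^2)/2


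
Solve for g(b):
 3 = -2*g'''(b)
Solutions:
 g(b) = C1 + C2*b + C3*b^2 - b^3/4


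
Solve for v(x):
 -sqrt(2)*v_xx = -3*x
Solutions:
 v(x) = C1 + C2*x + sqrt(2)*x^3/4


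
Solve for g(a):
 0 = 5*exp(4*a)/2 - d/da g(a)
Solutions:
 g(a) = C1 + 5*exp(4*a)/8


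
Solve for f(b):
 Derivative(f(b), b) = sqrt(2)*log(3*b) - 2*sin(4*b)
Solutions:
 f(b) = C1 + sqrt(2)*b*(log(b) - 1) + sqrt(2)*b*log(3) + cos(4*b)/2


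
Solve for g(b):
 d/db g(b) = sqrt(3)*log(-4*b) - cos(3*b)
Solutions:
 g(b) = C1 + sqrt(3)*b*(log(-b) - 1) + 2*sqrt(3)*b*log(2) - sin(3*b)/3


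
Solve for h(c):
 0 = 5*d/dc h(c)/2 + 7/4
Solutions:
 h(c) = C1 - 7*c/10


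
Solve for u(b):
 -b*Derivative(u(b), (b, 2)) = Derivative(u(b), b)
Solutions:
 u(b) = C1 + C2*log(b)


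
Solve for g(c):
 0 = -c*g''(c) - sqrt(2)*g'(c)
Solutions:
 g(c) = C1 + C2*c^(1 - sqrt(2))


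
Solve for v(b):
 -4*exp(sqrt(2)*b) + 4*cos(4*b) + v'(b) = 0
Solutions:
 v(b) = C1 + 2*sqrt(2)*exp(sqrt(2)*b) - sin(4*b)


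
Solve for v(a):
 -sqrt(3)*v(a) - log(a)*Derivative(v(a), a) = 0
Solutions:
 v(a) = C1*exp(-sqrt(3)*li(a))


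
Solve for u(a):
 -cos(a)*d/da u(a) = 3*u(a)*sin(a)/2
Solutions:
 u(a) = C1*cos(a)^(3/2)


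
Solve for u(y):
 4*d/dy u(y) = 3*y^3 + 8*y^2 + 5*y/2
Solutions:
 u(y) = C1 + 3*y^4/16 + 2*y^3/3 + 5*y^2/16


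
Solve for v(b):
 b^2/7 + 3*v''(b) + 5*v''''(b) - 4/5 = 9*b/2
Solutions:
 v(b) = C1 + C2*b + C3*sin(sqrt(15)*b/5) + C4*cos(sqrt(15)*b/5) - b^4/252 + b^3/4 + 67*b^2/315


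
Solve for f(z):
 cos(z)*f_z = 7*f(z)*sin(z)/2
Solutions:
 f(z) = C1/cos(z)^(7/2)


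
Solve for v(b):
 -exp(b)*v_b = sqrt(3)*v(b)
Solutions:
 v(b) = C1*exp(sqrt(3)*exp(-b))


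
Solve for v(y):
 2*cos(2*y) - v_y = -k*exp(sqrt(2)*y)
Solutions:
 v(y) = C1 + sqrt(2)*k*exp(sqrt(2)*y)/2 + sin(2*y)


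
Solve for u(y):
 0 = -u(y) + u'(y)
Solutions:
 u(y) = C1*exp(y)


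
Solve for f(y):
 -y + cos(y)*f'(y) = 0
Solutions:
 f(y) = C1 + Integral(y/cos(y), y)


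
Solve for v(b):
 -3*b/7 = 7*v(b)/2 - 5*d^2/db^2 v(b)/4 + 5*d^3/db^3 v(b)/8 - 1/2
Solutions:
 v(b) = C1*exp(b*(10*2^(2/3)*5^(1/3)/(3*sqrt(3129) + 169)^(1/3) + 20 + 2^(1/3)*5^(2/3)*(3*sqrt(3129) + 169)^(1/3))/30)*sin(10^(1/3)*sqrt(3)*b*(-5^(1/3)*(3*sqrt(3129) + 169)^(1/3) + 10*2^(1/3)/(3*sqrt(3129) + 169)^(1/3))/30) + C2*exp(b*(10*2^(2/3)*5^(1/3)/(3*sqrt(3129) + 169)^(1/3) + 20 + 2^(1/3)*5^(2/3)*(3*sqrt(3129) + 169)^(1/3))/30)*cos(10^(1/3)*sqrt(3)*b*(-5^(1/3)*(3*sqrt(3129) + 169)^(1/3) + 10*2^(1/3)/(3*sqrt(3129) + 169)^(1/3))/30) + C3*exp(b*(-2^(1/3)*5^(2/3)*(3*sqrt(3129) + 169)^(1/3) - 10*2^(2/3)*5^(1/3)/(3*sqrt(3129) + 169)^(1/3) + 10)/15) - 6*b/49 + 1/7


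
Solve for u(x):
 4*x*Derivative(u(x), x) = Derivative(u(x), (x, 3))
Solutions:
 u(x) = C1 + Integral(C2*airyai(2^(2/3)*x) + C3*airybi(2^(2/3)*x), x)


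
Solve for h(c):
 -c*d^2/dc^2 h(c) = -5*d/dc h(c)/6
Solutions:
 h(c) = C1 + C2*c^(11/6)


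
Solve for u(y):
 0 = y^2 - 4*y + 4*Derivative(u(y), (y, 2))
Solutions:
 u(y) = C1 + C2*y - y^4/48 + y^3/6


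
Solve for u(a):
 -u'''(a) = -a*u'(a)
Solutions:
 u(a) = C1 + Integral(C2*airyai(a) + C3*airybi(a), a)


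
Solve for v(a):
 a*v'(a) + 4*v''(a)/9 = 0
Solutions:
 v(a) = C1 + C2*erf(3*sqrt(2)*a/4)


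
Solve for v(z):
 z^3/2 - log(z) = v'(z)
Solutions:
 v(z) = C1 + z^4/8 - z*log(z) + z


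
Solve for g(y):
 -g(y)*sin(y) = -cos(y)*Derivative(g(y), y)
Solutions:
 g(y) = C1/cos(y)


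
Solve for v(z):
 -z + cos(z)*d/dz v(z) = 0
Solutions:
 v(z) = C1 + Integral(z/cos(z), z)


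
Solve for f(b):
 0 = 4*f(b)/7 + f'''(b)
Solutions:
 f(b) = C3*exp(-14^(2/3)*b/7) + (C1*sin(14^(2/3)*sqrt(3)*b/14) + C2*cos(14^(2/3)*sqrt(3)*b/14))*exp(14^(2/3)*b/14)


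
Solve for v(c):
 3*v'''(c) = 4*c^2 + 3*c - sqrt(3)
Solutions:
 v(c) = C1 + C2*c + C3*c^2 + c^5/45 + c^4/24 - sqrt(3)*c^3/18


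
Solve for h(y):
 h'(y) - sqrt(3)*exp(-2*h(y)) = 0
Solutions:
 h(y) = log(-sqrt(C1 + 2*sqrt(3)*y))
 h(y) = log(C1 + 2*sqrt(3)*y)/2


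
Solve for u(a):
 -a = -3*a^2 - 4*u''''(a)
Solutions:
 u(a) = C1 + C2*a + C3*a^2 + C4*a^3 - a^6/480 + a^5/480


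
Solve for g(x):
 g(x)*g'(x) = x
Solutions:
 g(x) = -sqrt(C1 + x^2)
 g(x) = sqrt(C1 + x^2)


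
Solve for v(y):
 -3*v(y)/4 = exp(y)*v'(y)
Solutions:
 v(y) = C1*exp(3*exp(-y)/4)


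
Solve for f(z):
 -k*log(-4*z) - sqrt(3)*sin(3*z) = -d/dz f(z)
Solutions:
 f(z) = C1 + k*z*(log(-z) - 1) + 2*k*z*log(2) - sqrt(3)*cos(3*z)/3


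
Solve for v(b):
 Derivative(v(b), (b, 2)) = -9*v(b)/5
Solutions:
 v(b) = C1*sin(3*sqrt(5)*b/5) + C2*cos(3*sqrt(5)*b/5)


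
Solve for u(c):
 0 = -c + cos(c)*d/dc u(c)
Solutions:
 u(c) = C1 + Integral(c/cos(c), c)


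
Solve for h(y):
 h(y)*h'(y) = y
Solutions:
 h(y) = -sqrt(C1 + y^2)
 h(y) = sqrt(C1 + y^2)


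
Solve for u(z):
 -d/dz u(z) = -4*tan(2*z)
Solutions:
 u(z) = C1 - 2*log(cos(2*z))


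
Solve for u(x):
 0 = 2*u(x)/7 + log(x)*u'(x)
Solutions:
 u(x) = C1*exp(-2*li(x)/7)


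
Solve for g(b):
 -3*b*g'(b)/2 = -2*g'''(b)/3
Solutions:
 g(b) = C1 + Integral(C2*airyai(2^(1/3)*3^(2/3)*b/2) + C3*airybi(2^(1/3)*3^(2/3)*b/2), b)


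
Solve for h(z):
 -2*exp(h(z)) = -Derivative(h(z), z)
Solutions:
 h(z) = log(-1/(C1 + 2*z))


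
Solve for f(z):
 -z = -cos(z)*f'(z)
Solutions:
 f(z) = C1 + Integral(z/cos(z), z)


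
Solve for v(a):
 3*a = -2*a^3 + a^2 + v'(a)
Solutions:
 v(a) = C1 + a^4/2 - a^3/3 + 3*a^2/2


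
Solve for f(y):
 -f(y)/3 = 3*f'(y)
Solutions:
 f(y) = C1*exp(-y/9)


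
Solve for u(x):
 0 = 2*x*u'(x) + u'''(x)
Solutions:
 u(x) = C1 + Integral(C2*airyai(-2^(1/3)*x) + C3*airybi(-2^(1/3)*x), x)


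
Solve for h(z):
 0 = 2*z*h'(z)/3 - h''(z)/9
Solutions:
 h(z) = C1 + C2*erfi(sqrt(3)*z)


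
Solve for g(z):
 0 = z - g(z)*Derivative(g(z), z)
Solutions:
 g(z) = -sqrt(C1 + z^2)
 g(z) = sqrt(C1 + z^2)


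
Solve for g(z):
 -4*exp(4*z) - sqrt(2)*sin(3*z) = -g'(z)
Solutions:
 g(z) = C1 + exp(4*z) - sqrt(2)*cos(3*z)/3


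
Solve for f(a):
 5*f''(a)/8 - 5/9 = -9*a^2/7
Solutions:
 f(a) = C1 + C2*a - 6*a^4/35 + 4*a^2/9


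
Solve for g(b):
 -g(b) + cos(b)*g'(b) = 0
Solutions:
 g(b) = C1*sqrt(sin(b) + 1)/sqrt(sin(b) - 1)


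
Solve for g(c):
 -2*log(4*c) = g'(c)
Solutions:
 g(c) = C1 - 2*c*log(c) - c*log(16) + 2*c


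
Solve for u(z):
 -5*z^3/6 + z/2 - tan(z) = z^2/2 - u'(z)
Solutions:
 u(z) = C1 + 5*z^4/24 + z^3/6 - z^2/4 - log(cos(z))


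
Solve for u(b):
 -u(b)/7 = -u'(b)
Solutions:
 u(b) = C1*exp(b/7)


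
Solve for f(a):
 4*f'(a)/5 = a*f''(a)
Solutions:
 f(a) = C1 + C2*a^(9/5)


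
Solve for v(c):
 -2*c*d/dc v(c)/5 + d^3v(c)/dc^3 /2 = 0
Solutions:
 v(c) = C1 + Integral(C2*airyai(10^(2/3)*c/5) + C3*airybi(10^(2/3)*c/5), c)


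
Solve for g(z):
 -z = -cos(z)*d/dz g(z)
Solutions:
 g(z) = C1 + Integral(z/cos(z), z)


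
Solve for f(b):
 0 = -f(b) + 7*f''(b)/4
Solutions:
 f(b) = C1*exp(-2*sqrt(7)*b/7) + C2*exp(2*sqrt(7)*b/7)


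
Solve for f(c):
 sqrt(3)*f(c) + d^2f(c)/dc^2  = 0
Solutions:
 f(c) = C1*sin(3^(1/4)*c) + C2*cos(3^(1/4)*c)


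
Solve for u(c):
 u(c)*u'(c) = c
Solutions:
 u(c) = -sqrt(C1 + c^2)
 u(c) = sqrt(C1 + c^2)


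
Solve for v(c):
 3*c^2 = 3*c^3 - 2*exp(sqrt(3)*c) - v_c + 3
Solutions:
 v(c) = C1 + 3*c^4/4 - c^3 + 3*c - 2*sqrt(3)*exp(sqrt(3)*c)/3


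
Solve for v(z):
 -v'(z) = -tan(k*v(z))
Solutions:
 v(z) = Piecewise((-asin(exp(C1*k + k*z))/k + pi/k, Ne(k, 0)), (nan, True))
 v(z) = Piecewise((asin(exp(C1*k + k*z))/k, Ne(k, 0)), (nan, True))


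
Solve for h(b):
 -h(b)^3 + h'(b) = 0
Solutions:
 h(b) = -sqrt(2)*sqrt(-1/(C1 + b))/2
 h(b) = sqrt(2)*sqrt(-1/(C1 + b))/2


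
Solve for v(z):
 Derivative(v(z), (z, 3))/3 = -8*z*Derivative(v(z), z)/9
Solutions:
 v(z) = C1 + Integral(C2*airyai(-2*3^(2/3)*z/3) + C3*airybi(-2*3^(2/3)*z/3), z)


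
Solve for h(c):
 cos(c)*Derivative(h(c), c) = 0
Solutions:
 h(c) = C1


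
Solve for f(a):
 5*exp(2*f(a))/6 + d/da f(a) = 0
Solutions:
 f(a) = log(-1/(C1 - 5*a))/2 + log(3)/2
 f(a) = log(-sqrt(1/(C1 + 5*a))) + log(3)/2


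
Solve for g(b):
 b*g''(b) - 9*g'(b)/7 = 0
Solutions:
 g(b) = C1 + C2*b^(16/7)


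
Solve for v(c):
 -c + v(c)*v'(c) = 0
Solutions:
 v(c) = -sqrt(C1 + c^2)
 v(c) = sqrt(C1 + c^2)


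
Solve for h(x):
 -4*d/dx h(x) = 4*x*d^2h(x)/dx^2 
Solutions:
 h(x) = C1 + C2*log(x)


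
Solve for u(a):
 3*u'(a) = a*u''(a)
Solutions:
 u(a) = C1 + C2*a^4


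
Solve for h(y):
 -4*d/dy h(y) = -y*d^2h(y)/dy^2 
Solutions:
 h(y) = C1 + C2*y^5


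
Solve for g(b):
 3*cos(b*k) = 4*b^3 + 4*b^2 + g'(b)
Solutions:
 g(b) = C1 - b^4 - 4*b^3/3 + 3*sin(b*k)/k


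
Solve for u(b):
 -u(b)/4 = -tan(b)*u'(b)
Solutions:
 u(b) = C1*sin(b)^(1/4)


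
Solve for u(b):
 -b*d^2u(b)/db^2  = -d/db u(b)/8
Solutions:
 u(b) = C1 + C2*b^(9/8)


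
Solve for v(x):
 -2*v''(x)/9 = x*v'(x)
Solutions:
 v(x) = C1 + C2*erf(3*x/2)


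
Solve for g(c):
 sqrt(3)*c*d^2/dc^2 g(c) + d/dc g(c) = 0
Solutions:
 g(c) = C1 + C2*c^(1 - sqrt(3)/3)


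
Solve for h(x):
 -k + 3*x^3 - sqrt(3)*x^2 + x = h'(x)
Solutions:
 h(x) = C1 - k*x + 3*x^4/4 - sqrt(3)*x^3/3 + x^2/2


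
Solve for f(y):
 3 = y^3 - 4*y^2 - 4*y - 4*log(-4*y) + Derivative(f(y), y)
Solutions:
 f(y) = C1 - y^4/4 + 4*y^3/3 + 2*y^2 + 4*y*log(-y) + y*(-1 + 8*log(2))


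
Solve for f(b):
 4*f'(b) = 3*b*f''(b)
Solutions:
 f(b) = C1 + C2*b^(7/3)


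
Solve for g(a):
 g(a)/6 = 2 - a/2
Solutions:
 g(a) = 12 - 3*a


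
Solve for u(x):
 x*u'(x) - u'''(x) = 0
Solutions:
 u(x) = C1 + Integral(C2*airyai(x) + C3*airybi(x), x)


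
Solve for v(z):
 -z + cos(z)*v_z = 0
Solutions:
 v(z) = C1 + Integral(z/cos(z), z)


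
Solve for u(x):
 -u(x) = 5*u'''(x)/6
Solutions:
 u(x) = C3*exp(-5^(2/3)*6^(1/3)*x/5) + (C1*sin(2^(1/3)*3^(5/6)*5^(2/3)*x/10) + C2*cos(2^(1/3)*3^(5/6)*5^(2/3)*x/10))*exp(5^(2/3)*6^(1/3)*x/10)


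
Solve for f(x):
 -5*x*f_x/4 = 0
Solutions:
 f(x) = C1


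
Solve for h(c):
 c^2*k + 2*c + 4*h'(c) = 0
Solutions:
 h(c) = C1 - c^3*k/12 - c^2/4


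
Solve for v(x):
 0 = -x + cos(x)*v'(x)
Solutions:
 v(x) = C1 + Integral(x/cos(x), x)


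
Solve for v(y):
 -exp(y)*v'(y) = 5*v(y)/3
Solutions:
 v(y) = C1*exp(5*exp(-y)/3)


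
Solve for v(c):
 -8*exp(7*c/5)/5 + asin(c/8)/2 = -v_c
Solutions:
 v(c) = C1 - c*asin(c/8)/2 - sqrt(64 - c^2)/2 + 8*exp(7*c/5)/7


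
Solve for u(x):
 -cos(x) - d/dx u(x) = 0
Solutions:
 u(x) = C1 - sin(x)


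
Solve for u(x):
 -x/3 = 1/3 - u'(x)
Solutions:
 u(x) = C1 + x^2/6 + x/3


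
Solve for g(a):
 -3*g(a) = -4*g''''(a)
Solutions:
 g(a) = C1*exp(-sqrt(2)*3^(1/4)*a/2) + C2*exp(sqrt(2)*3^(1/4)*a/2) + C3*sin(sqrt(2)*3^(1/4)*a/2) + C4*cos(sqrt(2)*3^(1/4)*a/2)


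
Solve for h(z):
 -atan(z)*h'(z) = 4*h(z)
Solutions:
 h(z) = C1*exp(-4*Integral(1/atan(z), z))


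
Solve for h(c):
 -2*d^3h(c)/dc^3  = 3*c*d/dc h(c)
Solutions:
 h(c) = C1 + Integral(C2*airyai(-2^(2/3)*3^(1/3)*c/2) + C3*airybi(-2^(2/3)*3^(1/3)*c/2), c)


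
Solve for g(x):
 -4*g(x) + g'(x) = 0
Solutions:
 g(x) = C1*exp(4*x)


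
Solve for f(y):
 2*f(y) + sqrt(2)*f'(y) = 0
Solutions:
 f(y) = C1*exp(-sqrt(2)*y)


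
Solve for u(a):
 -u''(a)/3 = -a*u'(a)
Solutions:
 u(a) = C1 + C2*erfi(sqrt(6)*a/2)


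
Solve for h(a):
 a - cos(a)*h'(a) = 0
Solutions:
 h(a) = C1 + Integral(a/cos(a), a)


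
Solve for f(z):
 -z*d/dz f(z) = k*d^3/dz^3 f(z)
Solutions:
 f(z) = C1 + Integral(C2*airyai(z*(-1/k)^(1/3)) + C3*airybi(z*(-1/k)^(1/3)), z)


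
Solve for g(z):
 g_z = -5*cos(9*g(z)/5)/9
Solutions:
 5*z/9 - 5*log(sin(9*g(z)/5) - 1)/18 + 5*log(sin(9*g(z)/5) + 1)/18 = C1


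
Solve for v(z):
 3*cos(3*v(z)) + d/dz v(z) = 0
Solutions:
 v(z) = -asin((C1 + exp(18*z))/(C1 - exp(18*z)))/3 + pi/3
 v(z) = asin((C1 + exp(18*z))/(C1 - exp(18*z)))/3


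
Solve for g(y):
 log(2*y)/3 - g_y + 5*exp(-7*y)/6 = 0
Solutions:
 g(y) = C1 + y*log(y)/3 + y*(-1 + log(2))/3 - 5*exp(-7*y)/42


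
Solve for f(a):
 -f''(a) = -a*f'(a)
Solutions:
 f(a) = C1 + C2*erfi(sqrt(2)*a/2)


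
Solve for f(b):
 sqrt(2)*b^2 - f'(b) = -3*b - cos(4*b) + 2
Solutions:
 f(b) = C1 + sqrt(2)*b^3/3 + 3*b^2/2 - 2*b + sin(4*b)/4


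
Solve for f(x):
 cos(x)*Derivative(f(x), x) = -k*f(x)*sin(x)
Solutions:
 f(x) = C1*exp(k*log(cos(x)))


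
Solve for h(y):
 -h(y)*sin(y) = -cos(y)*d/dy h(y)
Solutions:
 h(y) = C1/cos(y)


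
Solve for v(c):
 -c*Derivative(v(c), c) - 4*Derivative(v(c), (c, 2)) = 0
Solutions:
 v(c) = C1 + C2*erf(sqrt(2)*c/4)


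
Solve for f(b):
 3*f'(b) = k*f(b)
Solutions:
 f(b) = C1*exp(b*k/3)


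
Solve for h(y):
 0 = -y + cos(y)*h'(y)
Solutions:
 h(y) = C1 + Integral(y/cos(y), y)


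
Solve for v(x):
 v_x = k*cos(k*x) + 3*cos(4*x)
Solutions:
 v(x) = C1 + 3*sin(4*x)/4 + sin(k*x)


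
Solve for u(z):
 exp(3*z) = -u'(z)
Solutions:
 u(z) = C1 - exp(3*z)/3


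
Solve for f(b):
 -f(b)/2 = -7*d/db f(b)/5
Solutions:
 f(b) = C1*exp(5*b/14)


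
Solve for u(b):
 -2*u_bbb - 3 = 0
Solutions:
 u(b) = C1 + C2*b + C3*b^2 - b^3/4


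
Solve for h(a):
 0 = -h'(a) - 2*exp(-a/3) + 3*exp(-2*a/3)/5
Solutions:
 h(a) = C1 + 6*exp(-a/3) - 9*exp(-2*a/3)/10


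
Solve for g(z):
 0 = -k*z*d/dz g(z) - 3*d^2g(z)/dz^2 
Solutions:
 g(z) = Piecewise((-sqrt(6)*sqrt(pi)*C1*erf(sqrt(6)*sqrt(k)*z/6)/(2*sqrt(k)) - C2, (k > 0) | (k < 0)), (-C1*z - C2, True))


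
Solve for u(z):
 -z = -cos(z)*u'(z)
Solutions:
 u(z) = C1 + Integral(z/cos(z), z)


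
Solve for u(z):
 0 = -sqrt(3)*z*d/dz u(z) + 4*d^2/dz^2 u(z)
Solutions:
 u(z) = C1 + C2*erfi(sqrt(2)*3^(1/4)*z/4)


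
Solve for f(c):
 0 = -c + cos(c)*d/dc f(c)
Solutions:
 f(c) = C1 + Integral(c/cos(c), c)


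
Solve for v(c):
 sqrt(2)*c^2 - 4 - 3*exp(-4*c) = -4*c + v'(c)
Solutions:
 v(c) = C1 + sqrt(2)*c^3/3 + 2*c^2 - 4*c + 3*exp(-4*c)/4


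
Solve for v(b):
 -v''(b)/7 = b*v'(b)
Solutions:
 v(b) = C1 + C2*erf(sqrt(14)*b/2)


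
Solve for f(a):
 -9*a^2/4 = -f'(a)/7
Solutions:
 f(a) = C1 + 21*a^3/4


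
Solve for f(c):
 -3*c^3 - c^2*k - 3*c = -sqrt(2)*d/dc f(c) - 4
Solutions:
 f(c) = C1 + 3*sqrt(2)*c^4/8 + sqrt(2)*c^3*k/6 + 3*sqrt(2)*c^2/4 - 2*sqrt(2)*c


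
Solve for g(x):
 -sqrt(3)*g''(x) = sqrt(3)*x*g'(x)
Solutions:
 g(x) = C1 + C2*erf(sqrt(2)*x/2)


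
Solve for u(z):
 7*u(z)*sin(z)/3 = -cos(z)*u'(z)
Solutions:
 u(z) = C1*cos(z)^(7/3)


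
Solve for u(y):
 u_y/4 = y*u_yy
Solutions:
 u(y) = C1 + C2*y^(5/4)


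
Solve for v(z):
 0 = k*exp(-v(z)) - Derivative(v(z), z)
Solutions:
 v(z) = log(C1 + k*z)


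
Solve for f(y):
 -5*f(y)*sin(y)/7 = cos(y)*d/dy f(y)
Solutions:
 f(y) = C1*cos(y)^(5/7)


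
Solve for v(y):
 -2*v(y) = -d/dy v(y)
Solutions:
 v(y) = C1*exp(2*y)


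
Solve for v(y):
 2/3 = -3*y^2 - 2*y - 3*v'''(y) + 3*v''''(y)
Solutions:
 v(y) = C1 + C2*y + C3*y^2 + C4*exp(y) - y^5/60 - y^4/9 - 13*y^3/27


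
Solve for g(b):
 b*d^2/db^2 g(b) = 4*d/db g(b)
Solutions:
 g(b) = C1 + C2*b^5
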